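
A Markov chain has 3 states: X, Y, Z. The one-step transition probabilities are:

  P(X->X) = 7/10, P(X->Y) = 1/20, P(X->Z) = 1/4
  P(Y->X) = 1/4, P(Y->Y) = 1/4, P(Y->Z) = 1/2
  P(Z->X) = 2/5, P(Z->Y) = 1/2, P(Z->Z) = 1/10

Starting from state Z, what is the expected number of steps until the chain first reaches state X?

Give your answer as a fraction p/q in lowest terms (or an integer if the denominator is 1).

Answer: 50/17

Derivation:
Let h_i = expected steps to first reach X from state i.
Boundary: h_X = 0.
First-step equations for the other states:
  h_Y = 1 + 1/4*h_X + 1/4*h_Y + 1/2*h_Z
  h_Z = 1 + 2/5*h_X + 1/2*h_Y + 1/10*h_Z

Substituting h_X = 0 and rearranging gives the linear system (I - Q) h = 1:
  [3/4, -1/2] . (h_Y, h_Z) = 1
  [-1/2, 9/10] . (h_Y, h_Z) = 1

Solving yields:
  h_Y = 56/17
  h_Z = 50/17

Starting state is Z, so the expected hitting time is h_Z = 50/17.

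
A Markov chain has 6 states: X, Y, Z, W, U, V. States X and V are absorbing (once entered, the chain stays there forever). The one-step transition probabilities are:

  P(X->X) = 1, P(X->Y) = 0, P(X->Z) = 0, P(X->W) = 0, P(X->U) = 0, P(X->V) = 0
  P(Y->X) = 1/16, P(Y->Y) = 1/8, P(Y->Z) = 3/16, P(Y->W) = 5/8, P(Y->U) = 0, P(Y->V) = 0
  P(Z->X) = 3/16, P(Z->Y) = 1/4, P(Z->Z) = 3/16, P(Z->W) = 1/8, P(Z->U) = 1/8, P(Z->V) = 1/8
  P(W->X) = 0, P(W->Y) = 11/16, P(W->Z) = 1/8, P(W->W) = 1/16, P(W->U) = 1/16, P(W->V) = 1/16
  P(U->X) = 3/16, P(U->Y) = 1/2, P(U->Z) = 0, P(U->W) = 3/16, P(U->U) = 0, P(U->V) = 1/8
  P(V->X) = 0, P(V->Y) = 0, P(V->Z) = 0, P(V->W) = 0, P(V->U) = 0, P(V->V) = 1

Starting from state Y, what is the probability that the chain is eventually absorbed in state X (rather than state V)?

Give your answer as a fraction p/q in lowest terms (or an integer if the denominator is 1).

Answer: 1724/2921

Derivation:
Let a_i = P(absorbed in X | start in state i).
Boundary conditions: a_X = 1, a_V = 0.
For each transient state i, a_i = sum_j P(i->j) * a_j:
  a_Y = 1/16*a_X + 1/8*a_Y + 3/16*a_Z + 5/8*a_W + 0*a_U + 0*a_V
  a_Z = 3/16*a_X + 1/4*a_Y + 3/16*a_Z + 1/8*a_W + 1/8*a_U + 1/8*a_V
  a_W = 0*a_X + 11/16*a_Y + 1/8*a_Z + 1/16*a_W + 1/16*a_U + 1/16*a_V
  a_U = 3/16*a_X + 1/2*a_Y + 0*a_Z + 3/16*a_W + 0*a_U + 1/8*a_V

Substituting a_X = 1 and a_V = 0, rearrange to (I - Q) a = r where r[i] = P(i -> X):
  [7/8, -3/16, -5/8, 0] . (a_Y, a_Z, a_W, a_U) = 1/16
  [-1/4, 13/16, -1/8, -1/8] . (a_Y, a_Z, a_W, a_U) = 3/16
  [-11/16, -1/8, 15/16, -1/16] . (a_Y, a_Z, a_W, a_U) = 0
  [-1/2, 0, -3/16, 1] . (a_Y, a_Z, a_W, a_U) = 3/16

Solving yields:
  a_Y = 1724/2921
  a_Z = 1715/2921
  a_W = 1607/2921
  a_U = 1711/2921

Starting state is Y, so the absorption probability is a_Y = 1724/2921.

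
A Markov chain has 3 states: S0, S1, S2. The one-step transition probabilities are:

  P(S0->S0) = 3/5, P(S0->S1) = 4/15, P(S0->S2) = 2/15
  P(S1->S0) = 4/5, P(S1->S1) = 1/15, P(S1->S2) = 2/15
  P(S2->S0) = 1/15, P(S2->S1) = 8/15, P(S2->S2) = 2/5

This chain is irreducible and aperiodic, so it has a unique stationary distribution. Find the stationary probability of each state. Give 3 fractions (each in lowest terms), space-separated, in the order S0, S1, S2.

Answer: 5/9 26/99 2/11

Derivation:
The stationary distribution satisfies pi = pi * P, i.e.:
  pi_S0 = 3/5*pi_S0 + 4/5*pi_S1 + 1/15*pi_S2
  pi_S1 = 4/15*pi_S0 + 1/15*pi_S1 + 8/15*pi_S2
  pi_S2 = 2/15*pi_S0 + 2/15*pi_S1 + 2/5*pi_S2
with normalization: pi_S0 + pi_S1 + pi_S2 = 1.

Using the first 2 balance equations plus normalization, the linear system A*pi = b is:
  [-2/5, 4/5, 1/15] . pi = 0
  [4/15, -14/15, 8/15] . pi = 0
  [1, 1, 1] . pi = 1

Solving yields:
  pi_S0 = 5/9
  pi_S1 = 26/99
  pi_S2 = 2/11

Verification (pi * P):
  5/9*3/5 + 26/99*4/5 + 2/11*1/15 = 5/9 = pi_S0  (ok)
  5/9*4/15 + 26/99*1/15 + 2/11*8/15 = 26/99 = pi_S1  (ok)
  5/9*2/15 + 26/99*2/15 + 2/11*2/5 = 2/11 = pi_S2  (ok)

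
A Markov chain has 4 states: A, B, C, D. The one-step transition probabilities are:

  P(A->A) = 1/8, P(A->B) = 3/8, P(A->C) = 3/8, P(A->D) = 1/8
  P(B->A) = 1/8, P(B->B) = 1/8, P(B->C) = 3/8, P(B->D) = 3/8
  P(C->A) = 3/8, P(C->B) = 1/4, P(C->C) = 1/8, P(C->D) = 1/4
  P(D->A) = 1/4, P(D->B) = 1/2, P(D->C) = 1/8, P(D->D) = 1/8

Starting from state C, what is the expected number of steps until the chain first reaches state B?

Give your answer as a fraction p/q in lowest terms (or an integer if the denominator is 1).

Let h_i = expected steps to first reach B from state i.
Boundary: h_B = 0.
First-step equations for the other states:
  h_A = 1 + 1/8*h_A + 3/8*h_B + 3/8*h_C + 1/8*h_D
  h_C = 1 + 3/8*h_A + 1/4*h_B + 1/8*h_C + 1/4*h_D
  h_D = 1 + 1/4*h_A + 1/2*h_B + 1/8*h_C + 1/8*h_D

Substituting h_B = 0 and rearranging gives the linear system (I - Q) h = 1:
  [7/8, -3/8, -1/8] . (h_A, h_C, h_D) = 1
  [-3/8, 7/8, -1/4] . (h_A, h_C, h_D) = 1
  [-1/4, -1/8, 7/8] . (h_A, h_C, h_D) = 1

Solving yields:
  h_A = 656/237
  h_C = 712/237
  h_D = 560/237

Starting state is C, so the expected hitting time is h_C = 712/237.

Answer: 712/237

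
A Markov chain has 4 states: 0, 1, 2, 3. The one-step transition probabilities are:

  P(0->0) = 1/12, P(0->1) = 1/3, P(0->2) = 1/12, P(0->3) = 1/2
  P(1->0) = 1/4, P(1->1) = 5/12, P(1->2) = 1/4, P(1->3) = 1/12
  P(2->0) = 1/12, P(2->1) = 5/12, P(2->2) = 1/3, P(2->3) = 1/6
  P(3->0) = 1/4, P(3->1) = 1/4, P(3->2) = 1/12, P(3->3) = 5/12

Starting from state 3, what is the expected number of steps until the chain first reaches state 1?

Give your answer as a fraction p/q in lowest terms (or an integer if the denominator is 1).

Answer: 1512/431

Derivation:
Let h_i = expected steps to first reach 1 from state i.
Boundary: h_1 = 0.
First-step equations for the other states:
  h_0 = 1 + 1/12*h_0 + 1/3*h_1 + 1/12*h_2 + 1/2*h_3
  h_2 = 1 + 1/12*h_0 + 5/12*h_1 + 1/3*h_2 + 1/6*h_3
  h_3 = 1 + 1/4*h_0 + 1/4*h_1 + 1/12*h_2 + 5/12*h_3

Substituting h_1 = 0 and rearranging gives the linear system (I - Q) h = 1:
  [11/12, -1/12, -1/2] . (h_0, h_2, h_3) = 1
  [-1/12, 2/3, -1/6] . (h_0, h_2, h_3) = 1
  [-1/4, -1/12, 7/12] . (h_0, h_2, h_3) = 1

Solving yields:
  h_0 = 1404/431
  h_2 = 1200/431
  h_3 = 1512/431

Starting state is 3, so the expected hitting time is h_3 = 1512/431.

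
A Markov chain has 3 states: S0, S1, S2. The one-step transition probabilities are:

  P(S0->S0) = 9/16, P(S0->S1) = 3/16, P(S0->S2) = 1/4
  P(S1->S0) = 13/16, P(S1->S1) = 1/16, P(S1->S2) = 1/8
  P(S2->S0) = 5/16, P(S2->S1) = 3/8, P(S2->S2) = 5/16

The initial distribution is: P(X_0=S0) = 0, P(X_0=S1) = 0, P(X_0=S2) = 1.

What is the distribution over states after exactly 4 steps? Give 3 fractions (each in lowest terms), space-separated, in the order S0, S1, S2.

Answer: 4537/8192 13551/65536 15689/65536

Derivation:
Propagating the distribution step by step (d_{t+1} = d_t * P):
d_0 = (S0=0, S1=0, S2=1)
  d_1[S0] = 0*9/16 + 0*13/16 + 1*5/16 = 5/16
  d_1[S1] = 0*3/16 + 0*1/16 + 1*3/8 = 3/8
  d_1[S2] = 0*1/4 + 0*1/8 + 1*5/16 = 5/16
d_1 = (S0=5/16, S1=3/8, S2=5/16)
  d_2[S0] = 5/16*9/16 + 3/8*13/16 + 5/16*5/16 = 37/64
  d_2[S1] = 5/16*3/16 + 3/8*1/16 + 5/16*3/8 = 51/256
  d_2[S2] = 5/16*1/4 + 3/8*1/8 + 5/16*5/16 = 57/256
d_2 = (S0=37/64, S1=51/256, S2=57/256)
  d_3[S0] = 37/64*9/16 + 51/256*13/16 + 57/256*5/16 = 285/512
  d_3[S1] = 37/64*3/16 + 51/256*1/16 + 57/256*3/8 = 837/4096
  d_3[S2] = 37/64*1/4 + 51/256*1/8 + 57/256*5/16 = 979/4096
d_3 = (S0=285/512, S1=837/4096, S2=979/4096)
  d_4[S0] = 285/512*9/16 + 837/4096*13/16 + 979/4096*5/16 = 4537/8192
  d_4[S1] = 285/512*3/16 + 837/4096*1/16 + 979/4096*3/8 = 13551/65536
  d_4[S2] = 285/512*1/4 + 837/4096*1/8 + 979/4096*5/16 = 15689/65536
d_4 = (S0=4537/8192, S1=13551/65536, S2=15689/65536)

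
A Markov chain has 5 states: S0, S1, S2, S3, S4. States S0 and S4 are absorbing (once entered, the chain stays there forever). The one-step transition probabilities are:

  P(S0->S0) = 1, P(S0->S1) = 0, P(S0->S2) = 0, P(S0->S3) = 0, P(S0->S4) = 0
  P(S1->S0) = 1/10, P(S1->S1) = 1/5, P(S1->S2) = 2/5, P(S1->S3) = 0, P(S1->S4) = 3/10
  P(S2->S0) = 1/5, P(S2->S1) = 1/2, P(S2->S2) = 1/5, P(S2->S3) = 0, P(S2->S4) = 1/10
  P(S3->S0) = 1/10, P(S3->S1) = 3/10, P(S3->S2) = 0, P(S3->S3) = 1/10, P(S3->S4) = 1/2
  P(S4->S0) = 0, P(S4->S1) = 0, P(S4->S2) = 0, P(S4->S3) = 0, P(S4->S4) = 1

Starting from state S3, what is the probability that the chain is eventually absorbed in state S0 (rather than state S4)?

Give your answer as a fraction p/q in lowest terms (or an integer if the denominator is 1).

Answer: 23/99

Derivation:
Let a_i = P(absorbed in S0 | start in state i).
Boundary conditions: a_S0 = 1, a_S4 = 0.
For each transient state i, a_i = sum_j P(i->j) * a_j:
  a_S1 = 1/10*a_S0 + 1/5*a_S1 + 2/5*a_S2 + 0*a_S3 + 3/10*a_S4
  a_S2 = 1/5*a_S0 + 1/2*a_S1 + 1/5*a_S2 + 0*a_S3 + 1/10*a_S4
  a_S3 = 1/10*a_S0 + 3/10*a_S1 + 0*a_S2 + 1/10*a_S3 + 1/2*a_S4

Substituting a_S0 = 1 and a_S4 = 0, rearrange to (I - Q) a = r where r[i] = P(i -> S0):
  [4/5, -2/5, 0] . (a_S1, a_S2, a_S3) = 1/10
  [-1/2, 4/5, 0] . (a_S1, a_S2, a_S3) = 1/5
  [-3/10, 0, 9/10] . (a_S1, a_S2, a_S3) = 1/10

Solving yields:
  a_S1 = 4/11
  a_S2 = 21/44
  a_S3 = 23/99

Starting state is S3, so the absorption probability is a_S3 = 23/99.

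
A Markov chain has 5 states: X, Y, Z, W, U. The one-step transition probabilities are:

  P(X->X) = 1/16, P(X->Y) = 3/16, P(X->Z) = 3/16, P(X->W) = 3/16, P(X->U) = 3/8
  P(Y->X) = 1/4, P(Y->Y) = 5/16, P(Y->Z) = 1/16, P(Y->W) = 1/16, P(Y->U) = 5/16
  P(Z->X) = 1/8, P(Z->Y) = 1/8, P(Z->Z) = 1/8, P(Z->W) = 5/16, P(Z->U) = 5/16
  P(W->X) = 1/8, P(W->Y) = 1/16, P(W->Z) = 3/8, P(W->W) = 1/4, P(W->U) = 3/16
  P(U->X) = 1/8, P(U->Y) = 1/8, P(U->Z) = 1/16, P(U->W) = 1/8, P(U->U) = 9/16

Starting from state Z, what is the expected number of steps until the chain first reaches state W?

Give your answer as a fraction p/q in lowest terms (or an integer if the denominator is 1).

Let h_i = expected steps to first reach W from state i.
Boundary: h_W = 0.
First-step equations for the other states:
  h_X = 1 + 1/16*h_X + 3/16*h_Y + 3/16*h_Z + 3/16*h_W + 3/8*h_U
  h_Y = 1 + 1/4*h_X + 5/16*h_Y + 1/16*h_Z + 1/16*h_W + 5/16*h_U
  h_Z = 1 + 1/8*h_X + 1/8*h_Y + 1/8*h_Z + 5/16*h_W + 5/16*h_U
  h_U = 1 + 1/8*h_X + 1/8*h_Y + 1/16*h_Z + 1/8*h_W + 9/16*h_U

Substituting h_W = 0 and rearranging gives the linear system (I - Q) h = 1:
  [15/16, -3/16, -3/16, -3/8] . (h_X, h_Y, h_Z, h_U) = 1
  [-1/4, 11/16, -1/16, -5/16] . (h_X, h_Y, h_Z, h_U) = 1
  [-1/8, -1/8, 7/8, -5/16] . (h_X, h_Y, h_Z, h_U) = 1
  [-1/8, -1/8, -1/16, 7/16] . (h_X, h_Y, h_Z, h_U) = 1

Solving yields:
  h_X = 16144/2439
  h_Y = 18656/2439
  h_Z = 4672/813
  h_U = 5840/813

Starting state is Z, so the expected hitting time is h_Z = 4672/813.

Answer: 4672/813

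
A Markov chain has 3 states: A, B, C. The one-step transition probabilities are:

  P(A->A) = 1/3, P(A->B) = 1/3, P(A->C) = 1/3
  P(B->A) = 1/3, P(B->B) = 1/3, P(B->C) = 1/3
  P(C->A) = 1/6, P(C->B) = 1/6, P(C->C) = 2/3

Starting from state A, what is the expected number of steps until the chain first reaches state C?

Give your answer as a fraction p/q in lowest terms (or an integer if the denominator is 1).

Answer: 3

Derivation:
Let h_i = expected steps to first reach C from state i.
Boundary: h_C = 0.
First-step equations for the other states:
  h_A = 1 + 1/3*h_A + 1/3*h_B + 1/3*h_C
  h_B = 1 + 1/3*h_A + 1/3*h_B + 1/3*h_C

Substituting h_C = 0 and rearranging gives the linear system (I - Q) h = 1:
  [2/3, -1/3] . (h_A, h_B) = 1
  [-1/3, 2/3] . (h_A, h_B) = 1

Solving yields:
  h_A = 3
  h_B = 3

Starting state is A, so the expected hitting time is h_A = 3.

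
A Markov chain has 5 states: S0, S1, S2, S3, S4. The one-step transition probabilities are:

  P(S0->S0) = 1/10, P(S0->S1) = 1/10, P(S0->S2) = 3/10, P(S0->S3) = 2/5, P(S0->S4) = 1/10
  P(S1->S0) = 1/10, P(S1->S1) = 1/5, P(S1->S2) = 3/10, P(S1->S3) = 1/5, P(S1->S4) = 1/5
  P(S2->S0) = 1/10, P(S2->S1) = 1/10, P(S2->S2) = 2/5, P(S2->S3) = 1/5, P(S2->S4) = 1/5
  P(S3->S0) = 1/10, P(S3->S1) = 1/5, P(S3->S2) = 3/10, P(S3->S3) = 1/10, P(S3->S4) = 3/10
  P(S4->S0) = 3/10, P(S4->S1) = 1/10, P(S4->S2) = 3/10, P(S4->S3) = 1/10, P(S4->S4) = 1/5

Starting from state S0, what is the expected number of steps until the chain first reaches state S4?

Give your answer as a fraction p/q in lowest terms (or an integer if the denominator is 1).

Answer: 170/33

Derivation:
Let h_i = expected steps to first reach S4 from state i.
Boundary: h_S4 = 0.
First-step equations for the other states:
  h_S0 = 1 + 1/10*h_S0 + 1/10*h_S1 + 3/10*h_S2 + 2/5*h_S3 + 1/10*h_S4
  h_S1 = 1 + 1/10*h_S0 + 1/5*h_S1 + 3/10*h_S2 + 1/5*h_S3 + 1/5*h_S4
  h_S2 = 1 + 1/10*h_S0 + 1/10*h_S1 + 2/5*h_S2 + 1/5*h_S3 + 1/5*h_S4
  h_S3 = 1 + 1/10*h_S0 + 1/5*h_S1 + 3/10*h_S2 + 1/10*h_S3 + 3/10*h_S4

Substituting h_S4 = 0 and rearranging gives the linear system (I - Q) h = 1:
  [9/10, -1/10, -3/10, -2/5] . (h_S0, h_S1, h_S2, h_S3) = 1
  [-1/10, 4/5, -3/10, -1/5] . (h_S0, h_S1, h_S2, h_S3) = 1
  [-1/10, -1/10, 3/5, -1/5] . (h_S0, h_S1, h_S2, h_S3) = 1
  [-1/10, -1/5, -3/10, 9/10] . (h_S0, h_S1, h_S2, h_S3) = 1

Solving yields:
  h_S0 = 170/33
  h_S1 = 100/21
  h_S2 = 100/21
  h_S3 = 1000/231

Starting state is S0, so the expected hitting time is h_S0 = 170/33.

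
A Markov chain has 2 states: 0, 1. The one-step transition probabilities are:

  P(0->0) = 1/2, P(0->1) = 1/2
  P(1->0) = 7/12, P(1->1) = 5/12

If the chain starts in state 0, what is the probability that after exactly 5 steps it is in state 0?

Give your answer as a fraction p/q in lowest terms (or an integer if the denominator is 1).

Computing P^5 by repeated multiplication:
P^1 =
  0: [1/2, 1/2]
  1: [7/12, 5/12]
P^2 =
  0: [13/24, 11/24]
  1: [77/144, 67/144]
P^3 =
  0: [155/288, 133/288]
  1: [931/1728, 797/1728]
P^4 =
  0: [1861/3456, 1595/3456]
  1: [11165/20736, 9571/20736]
P^5 =
  0: [22331/41472, 19141/41472]
  1: [133987/248832, 114845/248832]

(P^5)[0 -> 0] = 22331/41472

Answer: 22331/41472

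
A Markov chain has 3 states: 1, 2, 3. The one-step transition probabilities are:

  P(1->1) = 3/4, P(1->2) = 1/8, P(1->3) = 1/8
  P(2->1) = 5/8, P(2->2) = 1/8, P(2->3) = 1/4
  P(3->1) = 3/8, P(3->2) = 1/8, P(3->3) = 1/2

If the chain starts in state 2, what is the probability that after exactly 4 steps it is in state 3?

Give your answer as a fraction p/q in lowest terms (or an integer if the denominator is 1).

Computing P^4 by repeated multiplication:
P^1 =
  1: [3/4, 1/8, 1/8]
  2: [5/8, 1/8, 1/4]
  3: [3/8, 1/8, 1/2]
P^2 =
  1: [11/16, 1/8, 3/16]
  2: [41/64, 1/8, 15/64]
  3: [35/64, 1/8, 21/64]
P^3 =
  1: [85/128, 1/8, 27/128]
  2: [331/512, 1/8, 117/512]
  3: [313/512, 1/8, 135/512]
P^4 =
  1: [671/1024, 1/8, 225/1024]
  2: [2657/4096, 1/8, 927/4096]
  3: [2603/4096, 1/8, 981/4096]

(P^4)[2 -> 3] = 927/4096

Answer: 927/4096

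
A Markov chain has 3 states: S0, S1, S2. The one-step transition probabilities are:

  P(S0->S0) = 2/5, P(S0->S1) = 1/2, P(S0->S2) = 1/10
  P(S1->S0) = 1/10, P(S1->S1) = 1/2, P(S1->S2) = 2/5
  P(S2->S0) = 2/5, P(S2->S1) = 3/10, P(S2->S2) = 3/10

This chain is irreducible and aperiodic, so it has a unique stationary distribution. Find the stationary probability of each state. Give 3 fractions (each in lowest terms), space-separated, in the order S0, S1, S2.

The stationary distribution satisfies pi = pi * P, i.e.:
  pi_S0 = 2/5*pi_S0 + 1/10*pi_S1 + 2/5*pi_S2
  pi_S1 = 1/2*pi_S0 + 1/2*pi_S1 + 3/10*pi_S2
  pi_S2 = 1/10*pi_S0 + 2/5*pi_S1 + 3/10*pi_S2
with normalization: pi_S0 + pi_S1 + pi_S2 = 1.

Using the first 2 balance equations plus normalization, the linear system A*pi = b is:
  [-3/5, 1/10, 2/5] . pi = 0
  [1/2, -1/2, 3/10] . pi = 0
  [1, 1, 1] . pi = 1

Solving yields:
  pi_S0 = 23/86
  pi_S1 = 19/43
  pi_S2 = 25/86

Verification (pi * P):
  23/86*2/5 + 19/43*1/10 + 25/86*2/5 = 23/86 = pi_S0  (ok)
  23/86*1/2 + 19/43*1/2 + 25/86*3/10 = 19/43 = pi_S1  (ok)
  23/86*1/10 + 19/43*2/5 + 25/86*3/10 = 25/86 = pi_S2  (ok)

Answer: 23/86 19/43 25/86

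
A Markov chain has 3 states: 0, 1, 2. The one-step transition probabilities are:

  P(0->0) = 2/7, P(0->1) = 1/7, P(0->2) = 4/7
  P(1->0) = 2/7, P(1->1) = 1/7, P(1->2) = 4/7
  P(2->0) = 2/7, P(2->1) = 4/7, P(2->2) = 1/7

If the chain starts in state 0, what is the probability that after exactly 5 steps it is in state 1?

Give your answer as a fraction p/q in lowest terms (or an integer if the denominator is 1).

Answer: 5185/16807

Derivation:
Computing P^5 by repeated multiplication:
P^1 =
  0: [2/7, 1/7, 4/7]
  1: [2/7, 1/7, 4/7]
  2: [2/7, 4/7, 1/7]
P^2 =
  0: [2/7, 19/49, 16/49]
  1: [2/7, 19/49, 16/49]
  2: [2/7, 10/49, 25/49]
P^3 =
  0: [2/7, 97/343, 148/343]
  1: [2/7, 97/343, 148/343]
  2: [2/7, 124/343, 121/343]
P^4 =
  0: [2/7, 787/2401, 928/2401]
  1: [2/7, 787/2401, 928/2401]
  2: [2/7, 706/2401, 1009/2401]
P^5 =
  0: [2/7, 5185/16807, 6820/16807]
  1: [2/7, 5185/16807, 6820/16807]
  2: [2/7, 5428/16807, 6577/16807]

(P^5)[0 -> 1] = 5185/16807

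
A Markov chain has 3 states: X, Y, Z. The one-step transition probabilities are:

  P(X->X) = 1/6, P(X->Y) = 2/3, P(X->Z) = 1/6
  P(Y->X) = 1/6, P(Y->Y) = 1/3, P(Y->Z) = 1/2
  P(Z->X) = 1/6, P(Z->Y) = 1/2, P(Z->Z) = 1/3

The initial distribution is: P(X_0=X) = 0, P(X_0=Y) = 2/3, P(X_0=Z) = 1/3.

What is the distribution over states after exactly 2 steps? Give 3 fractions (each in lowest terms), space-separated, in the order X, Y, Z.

Answer: 1/6 25/54 10/27

Derivation:
Propagating the distribution step by step (d_{t+1} = d_t * P):
d_0 = (X=0, Y=2/3, Z=1/3)
  d_1[X] = 0*1/6 + 2/3*1/6 + 1/3*1/6 = 1/6
  d_1[Y] = 0*2/3 + 2/3*1/3 + 1/3*1/2 = 7/18
  d_1[Z] = 0*1/6 + 2/3*1/2 + 1/3*1/3 = 4/9
d_1 = (X=1/6, Y=7/18, Z=4/9)
  d_2[X] = 1/6*1/6 + 7/18*1/6 + 4/9*1/6 = 1/6
  d_2[Y] = 1/6*2/3 + 7/18*1/3 + 4/9*1/2 = 25/54
  d_2[Z] = 1/6*1/6 + 7/18*1/2 + 4/9*1/3 = 10/27
d_2 = (X=1/6, Y=25/54, Z=10/27)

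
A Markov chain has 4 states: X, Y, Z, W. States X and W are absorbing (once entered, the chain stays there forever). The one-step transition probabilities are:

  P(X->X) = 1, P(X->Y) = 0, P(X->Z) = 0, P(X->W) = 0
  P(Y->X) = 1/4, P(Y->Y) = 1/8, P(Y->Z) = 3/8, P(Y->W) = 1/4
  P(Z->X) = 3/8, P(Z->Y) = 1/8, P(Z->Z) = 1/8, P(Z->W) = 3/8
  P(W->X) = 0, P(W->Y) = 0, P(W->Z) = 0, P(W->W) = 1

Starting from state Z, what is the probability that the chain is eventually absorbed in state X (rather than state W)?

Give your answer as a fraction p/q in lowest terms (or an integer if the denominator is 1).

Answer: 1/2

Derivation:
Let a_i = P(absorbed in X | start in state i).
Boundary conditions: a_X = 1, a_W = 0.
For each transient state i, a_i = sum_j P(i->j) * a_j:
  a_Y = 1/4*a_X + 1/8*a_Y + 3/8*a_Z + 1/4*a_W
  a_Z = 3/8*a_X + 1/8*a_Y + 1/8*a_Z + 3/8*a_W

Substituting a_X = 1 and a_W = 0, rearrange to (I - Q) a = r where r[i] = P(i -> X):
  [7/8, -3/8] . (a_Y, a_Z) = 1/4
  [-1/8, 7/8] . (a_Y, a_Z) = 3/8

Solving yields:
  a_Y = 1/2
  a_Z = 1/2

Starting state is Z, so the absorption probability is a_Z = 1/2.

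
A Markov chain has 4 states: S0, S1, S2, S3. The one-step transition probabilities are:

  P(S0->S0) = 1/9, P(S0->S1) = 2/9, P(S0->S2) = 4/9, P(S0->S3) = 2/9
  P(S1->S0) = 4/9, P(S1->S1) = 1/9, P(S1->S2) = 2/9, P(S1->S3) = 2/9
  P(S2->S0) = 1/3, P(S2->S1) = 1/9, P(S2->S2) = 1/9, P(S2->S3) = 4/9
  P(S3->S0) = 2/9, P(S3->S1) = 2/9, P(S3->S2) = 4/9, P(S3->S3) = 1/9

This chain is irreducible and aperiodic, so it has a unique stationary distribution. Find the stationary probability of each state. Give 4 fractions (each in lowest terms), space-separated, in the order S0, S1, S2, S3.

The stationary distribution satisfies pi = pi * P, i.e.:
  pi_S0 = 1/9*pi_S0 + 4/9*pi_S1 + 1/3*pi_S2 + 2/9*pi_S3
  pi_S1 = 2/9*pi_S0 + 1/9*pi_S1 + 1/9*pi_S2 + 2/9*pi_S3
  pi_S2 = 4/9*pi_S0 + 2/9*pi_S1 + 1/9*pi_S2 + 4/9*pi_S3
  pi_S3 = 2/9*pi_S0 + 2/9*pi_S1 + 4/9*pi_S2 + 1/9*pi_S3
with normalization: pi_S0 + pi_S1 + pi_S2 + pi_S3 = 1.

Using the first 3 balance equations plus normalization, the linear system A*pi = b is:
  [-8/9, 4/9, 1/3, 2/9] . pi = 0
  [2/9, -8/9, 1/9, 2/9] . pi = 0
  [4/9, 2/9, -8/9, 4/9] . pi = 0
  [1, 1, 1, 1] . pi = 1

Solving yields:
  pi_S0 = 78/295
  pi_S1 = 10/59
  pi_S2 = 18/59
  pi_S3 = 77/295

Verification (pi * P):
  78/295*1/9 + 10/59*4/9 + 18/59*1/3 + 77/295*2/9 = 78/295 = pi_S0  (ok)
  78/295*2/9 + 10/59*1/9 + 18/59*1/9 + 77/295*2/9 = 10/59 = pi_S1  (ok)
  78/295*4/9 + 10/59*2/9 + 18/59*1/9 + 77/295*4/9 = 18/59 = pi_S2  (ok)
  78/295*2/9 + 10/59*2/9 + 18/59*4/9 + 77/295*1/9 = 77/295 = pi_S3  (ok)

Answer: 78/295 10/59 18/59 77/295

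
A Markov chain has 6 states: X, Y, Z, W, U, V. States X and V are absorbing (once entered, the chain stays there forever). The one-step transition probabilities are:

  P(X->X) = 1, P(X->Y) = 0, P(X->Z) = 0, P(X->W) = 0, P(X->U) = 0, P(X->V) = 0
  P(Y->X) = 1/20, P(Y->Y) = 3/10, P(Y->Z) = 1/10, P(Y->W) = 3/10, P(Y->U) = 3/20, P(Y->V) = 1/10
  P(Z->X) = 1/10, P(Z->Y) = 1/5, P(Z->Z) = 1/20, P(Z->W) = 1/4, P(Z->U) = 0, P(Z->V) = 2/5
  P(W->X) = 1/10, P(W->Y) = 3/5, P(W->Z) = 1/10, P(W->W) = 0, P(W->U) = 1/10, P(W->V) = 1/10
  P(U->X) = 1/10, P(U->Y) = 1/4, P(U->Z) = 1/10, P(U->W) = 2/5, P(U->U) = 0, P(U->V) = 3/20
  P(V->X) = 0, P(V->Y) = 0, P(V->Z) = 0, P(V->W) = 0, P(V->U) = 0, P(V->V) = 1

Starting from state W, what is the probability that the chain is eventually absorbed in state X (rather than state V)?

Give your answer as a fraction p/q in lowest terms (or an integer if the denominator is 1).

Answer: 3232/8647

Derivation:
Let a_i = P(absorbed in X | start in state i).
Boundary conditions: a_X = 1, a_V = 0.
For each transient state i, a_i = sum_j P(i->j) * a_j:
  a_Y = 1/20*a_X + 3/10*a_Y + 1/10*a_Z + 3/10*a_W + 3/20*a_U + 1/10*a_V
  a_Z = 1/10*a_X + 1/5*a_Y + 1/20*a_Z + 1/4*a_W + 0*a_U + 2/5*a_V
  a_W = 1/10*a_X + 3/5*a_Y + 1/10*a_Z + 0*a_W + 1/10*a_U + 1/10*a_V
  a_U = 1/10*a_X + 1/4*a_Y + 1/10*a_Z + 2/5*a_W + 0*a_U + 3/20*a_V

Substituting a_X = 1 and a_V = 0, rearrange to (I - Q) a = r where r[i] = P(i -> X):
  [7/10, -1/10, -3/10, -3/20] . (a_Y, a_Z, a_W, a_U) = 1/20
  [-1/5, 19/20, -1/4, 0] . (a_Y, a_Z, a_W, a_U) = 1/10
  [-3/5, -1/10, 1, -1/10] . (a_Y, a_Z, a_W, a_U) = 1/10
  [-1/4, -1/10, -2/5, 1] . (a_Y, a_Z, a_W, a_U) = 1/10

Solving yields:
  a_Y = 9062/25941
  a_Z = 7190/25941
  a_W = 3232/8647
  a_U = 9457/25941

Starting state is W, so the absorption probability is a_W = 3232/8647.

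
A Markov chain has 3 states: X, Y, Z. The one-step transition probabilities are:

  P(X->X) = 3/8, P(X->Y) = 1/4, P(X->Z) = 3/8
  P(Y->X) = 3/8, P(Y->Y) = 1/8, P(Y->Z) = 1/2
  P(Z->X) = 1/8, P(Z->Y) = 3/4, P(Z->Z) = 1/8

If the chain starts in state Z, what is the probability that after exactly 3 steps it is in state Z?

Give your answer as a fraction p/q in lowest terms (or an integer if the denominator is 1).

Computing P^3 by repeated multiplication:
P^1 =
  X: [3/8, 1/4, 3/8]
  Y: [3/8, 1/8, 1/2]
  Z: [1/8, 3/4, 1/8]
P^2 =
  X: [9/32, 13/32, 5/16]
  Y: [1/4, 31/64, 17/64]
  Z: [11/32, 7/32, 7/16]
P^3 =
  X: [19/64, 91/256, 89/256]
  Y: [79/256, 165/512, 189/512]
  Z: [17/64, 113/256, 75/256]

(P^3)[Z -> Z] = 75/256

Answer: 75/256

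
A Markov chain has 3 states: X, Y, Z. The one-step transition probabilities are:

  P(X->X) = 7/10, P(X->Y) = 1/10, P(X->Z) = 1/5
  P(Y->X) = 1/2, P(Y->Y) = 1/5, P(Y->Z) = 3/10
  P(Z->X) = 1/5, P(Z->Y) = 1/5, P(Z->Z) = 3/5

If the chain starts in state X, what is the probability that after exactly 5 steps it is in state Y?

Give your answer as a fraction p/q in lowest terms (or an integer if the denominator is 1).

Computing P^5 by repeated multiplication:
P^1 =
  X: [7/10, 1/10, 1/5]
  Y: [1/2, 1/5, 3/10]
  Z: [1/5, 1/5, 3/5]
P^2 =
  X: [29/50, 13/100, 29/100]
  Y: [51/100, 3/20, 17/50]
  Z: [9/25, 9/50, 23/50]
P^3 =
  X: [529/1000, 71/500, 329/1000]
  Y: [1/2, 149/1000, 351/1000]
  Z: [217/500, 41/250, 201/500]
P^4 =
  X: [5071/10000, 1471/10000, 1729/5000]
  Y: [4947/10000, 3/20, 3553/10000]
  Z: [2331/5000, 783/5000, 943/2500]
P^5 =
  X: [6221/12500, 14929/100000, 35303/100000]
  Y: [9847/20000, 15053/100000, 1116/3125]
  Z: [6001/12500, 7669/50000, 18327/50000]

(P^5)[X -> Y] = 14929/100000

Answer: 14929/100000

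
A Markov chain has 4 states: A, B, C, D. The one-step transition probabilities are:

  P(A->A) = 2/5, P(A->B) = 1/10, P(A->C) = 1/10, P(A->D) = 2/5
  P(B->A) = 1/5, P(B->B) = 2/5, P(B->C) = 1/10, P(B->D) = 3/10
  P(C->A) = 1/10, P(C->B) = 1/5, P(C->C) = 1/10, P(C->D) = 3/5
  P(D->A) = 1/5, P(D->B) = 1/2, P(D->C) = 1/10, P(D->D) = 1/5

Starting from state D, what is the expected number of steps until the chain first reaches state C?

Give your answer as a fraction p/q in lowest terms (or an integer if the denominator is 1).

Answer: 10

Derivation:
Let h_i = expected steps to first reach C from state i.
Boundary: h_C = 0.
First-step equations for the other states:
  h_A = 1 + 2/5*h_A + 1/10*h_B + 1/10*h_C + 2/5*h_D
  h_B = 1 + 1/5*h_A + 2/5*h_B + 1/10*h_C + 3/10*h_D
  h_D = 1 + 1/5*h_A + 1/2*h_B + 1/10*h_C + 1/5*h_D

Substituting h_C = 0 and rearranging gives the linear system (I - Q) h = 1:
  [3/5, -1/10, -2/5] . (h_A, h_B, h_D) = 1
  [-1/5, 3/5, -3/10] . (h_A, h_B, h_D) = 1
  [-1/5, -1/2, 4/5] . (h_A, h_B, h_D) = 1

Solving yields:
  h_A = 10
  h_B = 10
  h_D = 10

Starting state is D, so the expected hitting time is h_D = 10.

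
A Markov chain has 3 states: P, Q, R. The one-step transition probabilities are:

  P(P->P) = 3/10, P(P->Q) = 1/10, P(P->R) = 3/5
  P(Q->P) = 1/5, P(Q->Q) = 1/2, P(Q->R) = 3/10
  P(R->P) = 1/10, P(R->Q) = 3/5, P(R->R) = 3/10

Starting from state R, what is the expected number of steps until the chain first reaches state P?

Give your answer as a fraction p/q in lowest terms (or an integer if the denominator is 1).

Let h_i = expected steps to first reach P from state i.
Boundary: h_P = 0.
First-step equations for the other states:
  h_Q = 1 + 1/5*h_P + 1/2*h_Q + 3/10*h_R
  h_R = 1 + 1/10*h_P + 3/5*h_Q + 3/10*h_R

Substituting h_P = 0 and rearranging gives the linear system (I - Q) h = 1:
  [1/2, -3/10] . (h_Q, h_R) = 1
  [-3/5, 7/10] . (h_Q, h_R) = 1

Solving yields:
  h_Q = 100/17
  h_R = 110/17

Starting state is R, so the expected hitting time is h_R = 110/17.

Answer: 110/17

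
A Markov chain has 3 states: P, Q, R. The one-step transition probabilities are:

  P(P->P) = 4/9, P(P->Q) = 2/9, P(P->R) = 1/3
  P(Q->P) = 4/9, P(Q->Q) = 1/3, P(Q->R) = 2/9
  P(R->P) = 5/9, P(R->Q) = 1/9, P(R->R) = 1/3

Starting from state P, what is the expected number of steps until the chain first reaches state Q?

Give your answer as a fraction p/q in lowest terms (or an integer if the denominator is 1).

Let h_i = expected steps to first reach Q from state i.
Boundary: h_Q = 0.
First-step equations for the other states:
  h_P = 1 + 4/9*h_P + 2/9*h_Q + 1/3*h_R
  h_R = 1 + 5/9*h_P + 1/9*h_Q + 1/3*h_R

Substituting h_Q = 0 and rearranging gives the linear system (I - Q) h = 1:
  [5/9, -1/3] . (h_P, h_R) = 1
  [-5/9, 2/3] . (h_P, h_R) = 1

Solving yields:
  h_P = 27/5
  h_R = 6

Starting state is P, so the expected hitting time is h_P = 27/5.

Answer: 27/5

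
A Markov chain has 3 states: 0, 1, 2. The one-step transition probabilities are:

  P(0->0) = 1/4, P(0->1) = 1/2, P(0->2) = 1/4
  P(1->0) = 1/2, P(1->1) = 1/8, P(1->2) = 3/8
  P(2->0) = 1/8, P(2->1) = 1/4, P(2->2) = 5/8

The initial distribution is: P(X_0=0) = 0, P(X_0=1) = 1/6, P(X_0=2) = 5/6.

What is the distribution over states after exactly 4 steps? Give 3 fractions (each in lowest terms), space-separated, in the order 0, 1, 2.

Answer: 1065/4096 6865/24576 11321/24576

Derivation:
Propagating the distribution step by step (d_{t+1} = d_t * P):
d_0 = (0=0, 1=1/6, 2=5/6)
  d_1[0] = 0*1/4 + 1/6*1/2 + 5/6*1/8 = 3/16
  d_1[1] = 0*1/2 + 1/6*1/8 + 5/6*1/4 = 11/48
  d_1[2] = 0*1/4 + 1/6*3/8 + 5/6*5/8 = 7/12
d_1 = (0=3/16, 1=11/48, 2=7/12)
  d_2[0] = 3/16*1/4 + 11/48*1/2 + 7/12*1/8 = 15/64
  d_2[1] = 3/16*1/2 + 11/48*1/8 + 7/12*1/4 = 103/384
  d_2[2] = 3/16*1/4 + 11/48*3/8 + 7/12*5/8 = 191/384
d_2 = (0=15/64, 1=103/384, 2=191/384)
  d_3[0] = 15/64*1/4 + 103/384*1/2 + 191/384*1/8 = 261/1024
  d_3[1] = 15/64*1/2 + 103/384*1/8 + 191/384*1/4 = 845/3072
  d_3[2] = 15/64*1/4 + 103/384*3/8 + 191/384*5/8 = 361/768
d_3 = (0=261/1024, 1=845/3072, 2=361/768)
  d_4[0] = 261/1024*1/4 + 845/3072*1/2 + 361/768*1/8 = 1065/4096
  d_4[1] = 261/1024*1/2 + 845/3072*1/8 + 361/768*1/4 = 6865/24576
  d_4[2] = 261/1024*1/4 + 845/3072*3/8 + 361/768*5/8 = 11321/24576
d_4 = (0=1065/4096, 1=6865/24576, 2=11321/24576)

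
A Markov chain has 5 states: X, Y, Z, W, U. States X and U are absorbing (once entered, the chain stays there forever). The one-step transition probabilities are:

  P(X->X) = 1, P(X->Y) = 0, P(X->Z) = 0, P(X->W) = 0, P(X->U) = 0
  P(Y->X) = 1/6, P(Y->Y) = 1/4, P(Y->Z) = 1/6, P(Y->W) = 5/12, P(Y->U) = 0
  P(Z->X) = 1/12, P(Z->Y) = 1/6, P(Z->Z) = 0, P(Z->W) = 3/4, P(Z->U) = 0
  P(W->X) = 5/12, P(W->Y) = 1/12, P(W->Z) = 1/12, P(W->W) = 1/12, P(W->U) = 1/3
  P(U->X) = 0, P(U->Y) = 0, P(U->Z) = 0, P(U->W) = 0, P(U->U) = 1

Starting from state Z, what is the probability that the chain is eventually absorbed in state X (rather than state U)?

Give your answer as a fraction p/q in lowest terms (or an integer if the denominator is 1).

Answer: 47/75

Derivation:
Let a_i = P(absorbed in X | start in state i).
Boundary conditions: a_X = 1, a_U = 0.
For each transient state i, a_i = sum_j P(i->j) * a_j:
  a_Y = 1/6*a_X + 1/4*a_Y + 1/6*a_Z + 5/12*a_W + 0*a_U
  a_Z = 1/12*a_X + 1/6*a_Y + 0*a_Z + 3/4*a_W + 0*a_U
  a_W = 5/12*a_X + 1/12*a_Y + 1/12*a_Z + 1/12*a_W + 1/3*a_U

Substituting a_X = 1 and a_U = 0, rearrange to (I - Q) a = r where r[i] = P(i -> X):
  [3/4, -1/6, -5/12] . (a_Y, a_Z, a_W) = 1/6
  [-1/6, 1, -3/4] . (a_Y, a_Z, a_W) = 1/12
  [-1/12, -1/12, 11/12] . (a_Y, a_Z, a_W) = 5/12

Solving yields:
  a_Y = 17/25
  a_Z = 47/75
  a_W = 43/75

Starting state is Z, so the absorption probability is a_Z = 47/75.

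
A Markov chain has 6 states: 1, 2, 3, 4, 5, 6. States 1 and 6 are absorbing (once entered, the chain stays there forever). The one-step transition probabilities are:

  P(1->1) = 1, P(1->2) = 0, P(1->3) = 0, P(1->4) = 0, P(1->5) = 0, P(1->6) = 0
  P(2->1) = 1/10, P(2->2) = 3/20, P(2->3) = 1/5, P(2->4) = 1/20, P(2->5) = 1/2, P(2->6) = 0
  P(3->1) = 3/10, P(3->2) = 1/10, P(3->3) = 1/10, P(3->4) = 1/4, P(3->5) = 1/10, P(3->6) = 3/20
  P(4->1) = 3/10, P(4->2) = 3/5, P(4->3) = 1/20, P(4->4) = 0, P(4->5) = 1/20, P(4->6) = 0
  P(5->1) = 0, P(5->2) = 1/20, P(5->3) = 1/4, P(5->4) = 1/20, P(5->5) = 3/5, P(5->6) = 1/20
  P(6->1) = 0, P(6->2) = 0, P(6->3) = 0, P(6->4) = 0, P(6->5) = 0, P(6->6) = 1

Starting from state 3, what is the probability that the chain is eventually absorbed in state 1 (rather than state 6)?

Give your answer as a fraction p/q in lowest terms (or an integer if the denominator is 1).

Answer: 6554/9421

Derivation:
Let a_i = P(absorbed in 1 | start in state i).
Boundary conditions: a_1 = 1, a_6 = 0.
For each transient state i, a_i = sum_j P(i->j) * a_j:
  a_2 = 1/10*a_1 + 3/20*a_2 + 1/5*a_3 + 1/20*a_4 + 1/2*a_5 + 0*a_6
  a_3 = 3/10*a_1 + 1/10*a_2 + 1/10*a_3 + 1/4*a_4 + 1/10*a_5 + 3/20*a_6
  a_4 = 3/10*a_1 + 3/5*a_2 + 1/20*a_3 + 0*a_4 + 1/20*a_5 + 0*a_6
  a_5 = 0*a_1 + 1/20*a_2 + 1/4*a_3 + 1/20*a_4 + 3/5*a_5 + 1/20*a_6

Substituting a_1 = 1 and a_6 = 0, rearrange to (I - Q) a = r where r[i] = P(i -> 1):
  [17/20, -1/5, -1/20, -1/2] . (a_2, a_3, a_4, a_5) = 1/10
  [-1/10, 9/10, -1/4, -1/10] . (a_2, a_3, a_4, a_5) = 3/10
  [-3/5, -1/20, 1, -1/20] . (a_2, a_3, a_4, a_5) = 3/10
  [-1/20, -1/4, -1/20, 2/5] . (a_2, a_3, a_4, a_5) = 0

Solving yields:
  a_2 = 6512/9421
  a_3 = 6554/9421
  a_4 = 22058/28263
  a_5 = 17488/28263

Starting state is 3, so the absorption probability is a_3 = 6554/9421.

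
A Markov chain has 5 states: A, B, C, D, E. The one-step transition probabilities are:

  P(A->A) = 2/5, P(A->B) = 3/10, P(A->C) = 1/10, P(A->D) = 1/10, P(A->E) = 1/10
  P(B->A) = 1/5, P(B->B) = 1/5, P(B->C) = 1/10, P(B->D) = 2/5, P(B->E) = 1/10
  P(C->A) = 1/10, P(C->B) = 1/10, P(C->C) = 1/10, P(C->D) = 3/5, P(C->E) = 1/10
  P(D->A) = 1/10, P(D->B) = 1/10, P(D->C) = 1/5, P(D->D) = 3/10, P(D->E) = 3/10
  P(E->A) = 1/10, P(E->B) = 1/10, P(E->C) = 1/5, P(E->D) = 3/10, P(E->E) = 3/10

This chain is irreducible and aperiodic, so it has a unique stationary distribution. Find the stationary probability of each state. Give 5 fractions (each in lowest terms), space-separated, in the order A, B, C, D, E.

The stationary distribution satisfies pi = pi * P, i.e.:
  pi_A = 2/5*pi_A + 1/5*pi_B + 1/10*pi_C + 1/10*pi_D + 1/10*pi_E
  pi_B = 3/10*pi_A + 1/5*pi_B + 1/10*pi_C + 1/10*pi_D + 1/10*pi_E
  pi_C = 1/10*pi_A + 1/10*pi_B + 1/10*pi_C + 1/5*pi_D + 1/5*pi_E
  pi_D = 1/10*pi_A + 2/5*pi_B + 3/5*pi_C + 3/10*pi_D + 3/10*pi_E
  pi_E = 1/10*pi_A + 1/10*pi_B + 1/10*pi_C + 3/10*pi_D + 3/10*pi_E
with normalization: pi_A + pi_B + pi_C + pi_D + pi_E = 1.

Using the first 4 balance equations plus normalization, the linear system A*pi = b is:
  [-3/5, 1/5, 1/10, 1/10, 1/10] . pi = 0
  [3/10, -4/5, 1/10, 1/10, 1/10] . pi = 0
  [1/10, 1/10, -9/10, 1/5, 1/5] . pi = 0
  [1/10, 2/5, 3/5, -7/10, 3/10] . pi = 0
  [1, 1, 1, 1, 1] . pi = 1

Solving yields:
  pi_A = 10/61
  pi_B = 9/61
  pi_C = 103/671
  pi_D = 2201/6710
  pi_E = 1389/6710

Verification (pi * P):
  10/61*2/5 + 9/61*1/5 + 103/671*1/10 + 2201/6710*1/10 + 1389/6710*1/10 = 10/61 = pi_A  (ok)
  10/61*3/10 + 9/61*1/5 + 103/671*1/10 + 2201/6710*1/10 + 1389/6710*1/10 = 9/61 = pi_B  (ok)
  10/61*1/10 + 9/61*1/10 + 103/671*1/10 + 2201/6710*1/5 + 1389/6710*1/5 = 103/671 = pi_C  (ok)
  10/61*1/10 + 9/61*2/5 + 103/671*3/5 + 2201/6710*3/10 + 1389/6710*3/10 = 2201/6710 = pi_D  (ok)
  10/61*1/10 + 9/61*1/10 + 103/671*1/10 + 2201/6710*3/10 + 1389/6710*3/10 = 1389/6710 = pi_E  (ok)

Answer: 10/61 9/61 103/671 2201/6710 1389/6710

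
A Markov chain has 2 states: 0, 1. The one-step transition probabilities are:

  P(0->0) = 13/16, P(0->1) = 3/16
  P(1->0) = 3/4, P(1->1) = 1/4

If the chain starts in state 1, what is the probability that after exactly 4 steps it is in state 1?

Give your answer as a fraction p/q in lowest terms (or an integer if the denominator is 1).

Computing P^4 by repeated multiplication:
P^1 =
  0: [13/16, 3/16]
  1: [3/4, 1/4]
P^2 =
  0: [205/256, 51/256]
  1: [51/64, 13/64]
P^3 =
  0: [3277/4096, 819/4096]
  1: [819/1024, 205/1024]
P^4 =
  0: [52429/65536, 13107/65536]
  1: [13107/16384, 3277/16384]

(P^4)[1 -> 1] = 3277/16384

Answer: 3277/16384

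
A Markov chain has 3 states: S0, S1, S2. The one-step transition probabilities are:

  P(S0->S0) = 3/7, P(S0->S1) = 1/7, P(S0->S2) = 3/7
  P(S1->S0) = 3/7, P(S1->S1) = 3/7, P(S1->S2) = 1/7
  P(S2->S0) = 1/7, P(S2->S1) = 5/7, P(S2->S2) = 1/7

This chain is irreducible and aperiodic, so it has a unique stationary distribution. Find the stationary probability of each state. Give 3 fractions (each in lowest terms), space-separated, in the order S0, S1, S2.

The stationary distribution satisfies pi = pi * P, i.e.:
  pi_S0 = 3/7*pi_S0 + 3/7*pi_S1 + 1/7*pi_S2
  pi_S1 = 1/7*pi_S0 + 3/7*pi_S1 + 5/7*pi_S2
  pi_S2 = 3/7*pi_S0 + 1/7*pi_S1 + 1/7*pi_S2
with normalization: pi_S0 + pi_S1 + pi_S2 = 1.

Using the first 2 balance equations plus normalization, the linear system A*pi = b is:
  [-4/7, 3/7, 1/7] . pi = 0
  [1/7, -4/7, 5/7] . pi = 0
  [1, 1, 1] . pi = 1

Solving yields:
  pi_S0 = 19/53
  pi_S1 = 21/53
  pi_S2 = 13/53

Verification (pi * P):
  19/53*3/7 + 21/53*3/7 + 13/53*1/7 = 19/53 = pi_S0  (ok)
  19/53*1/7 + 21/53*3/7 + 13/53*5/7 = 21/53 = pi_S1  (ok)
  19/53*3/7 + 21/53*1/7 + 13/53*1/7 = 13/53 = pi_S2  (ok)

Answer: 19/53 21/53 13/53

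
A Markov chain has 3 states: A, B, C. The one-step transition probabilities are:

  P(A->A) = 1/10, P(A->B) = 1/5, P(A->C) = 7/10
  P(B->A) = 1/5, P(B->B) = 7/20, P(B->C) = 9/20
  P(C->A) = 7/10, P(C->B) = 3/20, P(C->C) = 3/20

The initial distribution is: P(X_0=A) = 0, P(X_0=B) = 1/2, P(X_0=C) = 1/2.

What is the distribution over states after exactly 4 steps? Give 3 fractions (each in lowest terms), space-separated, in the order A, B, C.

Propagating the distribution step by step (d_{t+1} = d_t * P):
d_0 = (A=0, B=1/2, C=1/2)
  d_1[A] = 0*1/10 + 1/2*1/5 + 1/2*7/10 = 9/20
  d_1[B] = 0*1/5 + 1/2*7/20 + 1/2*3/20 = 1/4
  d_1[C] = 0*7/10 + 1/2*9/20 + 1/2*3/20 = 3/10
d_1 = (A=9/20, B=1/4, C=3/10)
  d_2[A] = 9/20*1/10 + 1/4*1/5 + 3/10*7/10 = 61/200
  d_2[B] = 9/20*1/5 + 1/4*7/20 + 3/10*3/20 = 89/400
  d_2[C] = 9/20*7/10 + 1/4*9/20 + 3/10*3/20 = 189/400
d_2 = (A=61/200, B=89/400, C=189/400)
  d_3[A] = 61/200*1/10 + 89/400*1/5 + 189/400*7/10 = 1623/4000
  d_3[B] = 61/200*1/5 + 89/400*7/20 + 189/400*3/20 = 839/4000
  d_3[C] = 61/200*7/10 + 89/400*9/20 + 189/400*3/20 = 769/2000
d_3 = (A=1623/4000, B=839/4000, C=769/2000)
  d_4[A] = 1623/4000*1/10 + 839/4000*1/5 + 769/2000*7/10 = 14067/40000
  d_4[B] = 1623/4000*1/5 + 839/4000*7/20 + 769/2000*3/20 = 16979/80000
  d_4[C] = 1623/4000*7/10 + 839/4000*9/20 + 769/2000*3/20 = 34887/80000
d_4 = (A=14067/40000, B=16979/80000, C=34887/80000)

Answer: 14067/40000 16979/80000 34887/80000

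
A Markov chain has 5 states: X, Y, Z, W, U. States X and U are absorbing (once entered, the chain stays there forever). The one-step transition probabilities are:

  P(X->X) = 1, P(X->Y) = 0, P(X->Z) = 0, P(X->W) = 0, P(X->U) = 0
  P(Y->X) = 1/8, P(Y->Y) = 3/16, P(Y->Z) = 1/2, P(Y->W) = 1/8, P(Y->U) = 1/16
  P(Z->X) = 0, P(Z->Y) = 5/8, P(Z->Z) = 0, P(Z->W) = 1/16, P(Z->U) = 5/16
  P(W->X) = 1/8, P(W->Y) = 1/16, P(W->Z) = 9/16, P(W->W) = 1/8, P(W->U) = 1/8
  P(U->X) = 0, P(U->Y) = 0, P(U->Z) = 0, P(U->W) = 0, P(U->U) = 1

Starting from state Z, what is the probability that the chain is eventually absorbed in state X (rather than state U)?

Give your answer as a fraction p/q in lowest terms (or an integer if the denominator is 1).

Let a_i = P(absorbed in X | start in state i).
Boundary conditions: a_X = 1, a_U = 0.
For each transient state i, a_i = sum_j P(i->j) * a_j:
  a_Y = 1/8*a_X + 3/16*a_Y + 1/2*a_Z + 1/8*a_W + 1/16*a_U
  a_Z = 0*a_X + 5/8*a_Y + 0*a_Z + 1/16*a_W + 5/16*a_U
  a_W = 1/8*a_X + 1/16*a_Y + 9/16*a_Z + 1/8*a_W + 1/8*a_U

Substituting a_X = 1 and a_U = 0, rearrange to (I - Q) a = r where r[i] = P(i -> X):
  [13/16, -1/2, -1/8] . (a_Y, a_Z, a_W) = 1/8
  [-5/8, 1, -1/16] . (a_Y, a_Z, a_W) = 0
  [-1/16, -9/16, 7/8] . (a_Y, a_Z, a_W) = 1/8

Solving yields:
  a_Y = 34/97
  a_Z = 116/485
  a_W = 156/485

Starting state is Z, so the absorption probability is a_Z = 116/485.

Answer: 116/485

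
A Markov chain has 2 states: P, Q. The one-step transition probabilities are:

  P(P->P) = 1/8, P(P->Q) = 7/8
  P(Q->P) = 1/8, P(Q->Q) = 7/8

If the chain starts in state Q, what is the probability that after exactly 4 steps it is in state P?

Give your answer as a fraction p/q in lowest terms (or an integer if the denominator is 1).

Computing P^4 by repeated multiplication:
P^1 =
  P: [1/8, 7/8]
  Q: [1/8, 7/8]
P^2 =
  P: [1/8, 7/8]
  Q: [1/8, 7/8]
P^3 =
  P: [1/8, 7/8]
  Q: [1/8, 7/8]
P^4 =
  P: [1/8, 7/8]
  Q: [1/8, 7/8]

(P^4)[Q -> P] = 1/8

Answer: 1/8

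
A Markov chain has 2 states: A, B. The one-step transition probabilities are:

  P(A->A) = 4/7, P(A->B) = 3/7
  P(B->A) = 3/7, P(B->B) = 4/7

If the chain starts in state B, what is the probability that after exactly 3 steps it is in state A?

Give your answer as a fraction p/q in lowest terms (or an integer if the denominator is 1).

Computing P^3 by repeated multiplication:
P^1 =
  A: [4/7, 3/7]
  B: [3/7, 4/7]
P^2 =
  A: [25/49, 24/49]
  B: [24/49, 25/49]
P^3 =
  A: [172/343, 171/343]
  B: [171/343, 172/343]

(P^3)[B -> A] = 171/343

Answer: 171/343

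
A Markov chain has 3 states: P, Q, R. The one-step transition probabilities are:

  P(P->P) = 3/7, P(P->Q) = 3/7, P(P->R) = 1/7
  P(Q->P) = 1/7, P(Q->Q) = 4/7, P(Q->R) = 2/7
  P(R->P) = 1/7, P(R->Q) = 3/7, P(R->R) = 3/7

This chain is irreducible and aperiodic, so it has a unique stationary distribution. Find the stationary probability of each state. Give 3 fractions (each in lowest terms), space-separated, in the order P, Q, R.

The stationary distribution satisfies pi = pi * P, i.e.:
  pi_P = 3/7*pi_P + 1/7*pi_Q + 1/7*pi_R
  pi_Q = 3/7*pi_P + 4/7*pi_Q + 3/7*pi_R
  pi_R = 1/7*pi_P + 2/7*pi_Q + 3/7*pi_R
with normalization: pi_P + pi_Q + pi_R = 1.

Using the first 2 balance equations plus normalization, the linear system A*pi = b is:
  [-4/7, 1/7, 1/7] . pi = 0
  [3/7, -3/7, 3/7] . pi = 0
  [1, 1, 1] . pi = 1

Solving yields:
  pi_P = 1/5
  pi_Q = 1/2
  pi_R = 3/10

Verification (pi * P):
  1/5*3/7 + 1/2*1/7 + 3/10*1/7 = 1/5 = pi_P  (ok)
  1/5*3/7 + 1/2*4/7 + 3/10*3/7 = 1/2 = pi_Q  (ok)
  1/5*1/7 + 1/2*2/7 + 3/10*3/7 = 3/10 = pi_R  (ok)

Answer: 1/5 1/2 3/10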